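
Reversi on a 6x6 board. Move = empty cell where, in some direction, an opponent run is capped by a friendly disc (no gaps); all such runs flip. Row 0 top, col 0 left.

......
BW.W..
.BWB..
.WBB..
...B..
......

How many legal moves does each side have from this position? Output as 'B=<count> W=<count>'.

-- B to move --
(0,0): flips 2 -> legal
(0,1): flips 1 -> legal
(0,2): no bracket -> illegal
(0,3): flips 1 -> legal
(0,4): no bracket -> illegal
(1,2): flips 2 -> legal
(1,4): no bracket -> illegal
(2,0): no bracket -> illegal
(2,4): no bracket -> illegal
(3,0): flips 1 -> legal
(4,0): no bracket -> illegal
(4,1): flips 1 -> legal
(4,2): no bracket -> illegal
B mobility = 6
-- W to move --
(0,0): no bracket -> illegal
(0,1): no bracket -> illegal
(1,2): no bracket -> illegal
(1,4): no bracket -> illegal
(2,0): flips 1 -> legal
(2,4): flips 1 -> legal
(3,0): no bracket -> illegal
(3,4): flips 2 -> legal
(4,1): no bracket -> illegal
(4,2): flips 1 -> legal
(4,4): flips 1 -> legal
(5,2): no bracket -> illegal
(5,3): flips 3 -> legal
(5,4): no bracket -> illegal
W mobility = 6

Answer: B=6 W=6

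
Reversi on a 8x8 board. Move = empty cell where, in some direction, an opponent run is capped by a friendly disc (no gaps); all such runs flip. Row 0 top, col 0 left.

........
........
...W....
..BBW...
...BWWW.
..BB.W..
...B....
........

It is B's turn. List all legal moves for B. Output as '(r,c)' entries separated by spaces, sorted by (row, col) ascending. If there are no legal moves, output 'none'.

(1,2): no bracket -> illegal
(1,3): flips 1 -> legal
(1,4): flips 1 -> legal
(2,2): no bracket -> illegal
(2,4): no bracket -> illegal
(2,5): flips 1 -> legal
(3,5): flips 2 -> legal
(3,6): no bracket -> illegal
(3,7): no bracket -> illegal
(4,7): flips 3 -> legal
(5,4): no bracket -> illegal
(5,6): no bracket -> illegal
(5,7): no bracket -> illegal
(6,4): no bracket -> illegal
(6,5): no bracket -> illegal
(6,6): flips 2 -> legal

Answer: (1,3) (1,4) (2,5) (3,5) (4,7) (6,6)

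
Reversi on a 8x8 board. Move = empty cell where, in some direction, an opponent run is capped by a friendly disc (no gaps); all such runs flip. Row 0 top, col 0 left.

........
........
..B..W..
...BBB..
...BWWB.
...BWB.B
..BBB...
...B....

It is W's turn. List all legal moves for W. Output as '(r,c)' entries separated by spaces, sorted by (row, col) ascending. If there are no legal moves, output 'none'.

Answer: (1,1) (2,3) (2,4) (2,6) (3,2) (4,2) (4,7) (5,2) (5,6) (6,5) (6,6) (7,1) (7,2) (7,4)

Derivation:
(1,1): flips 2 -> legal
(1,2): no bracket -> illegal
(1,3): no bracket -> illegal
(2,1): no bracket -> illegal
(2,3): flips 1 -> legal
(2,4): flips 1 -> legal
(2,6): flips 1 -> legal
(3,1): no bracket -> illegal
(3,2): flips 1 -> legal
(3,6): no bracket -> illegal
(3,7): no bracket -> illegal
(4,2): flips 1 -> legal
(4,7): flips 1 -> legal
(5,1): no bracket -> illegal
(5,2): flips 3 -> legal
(5,6): flips 1 -> legal
(6,1): no bracket -> illegal
(6,5): flips 1 -> legal
(6,6): flips 1 -> legal
(6,7): no bracket -> illegal
(7,1): flips 2 -> legal
(7,2): flips 1 -> legal
(7,4): flips 1 -> legal
(7,5): no bracket -> illegal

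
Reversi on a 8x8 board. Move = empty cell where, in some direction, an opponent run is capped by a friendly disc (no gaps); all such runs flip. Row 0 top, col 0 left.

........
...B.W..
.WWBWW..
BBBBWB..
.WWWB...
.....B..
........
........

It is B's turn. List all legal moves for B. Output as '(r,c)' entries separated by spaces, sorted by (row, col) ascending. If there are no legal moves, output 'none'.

(0,4): no bracket -> illegal
(0,5): flips 2 -> legal
(0,6): flips 2 -> legal
(1,0): flips 1 -> legal
(1,1): flips 2 -> legal
(1,2): flips 2 -> legal
(1,4): flips 2 -> legal
(1,6): no bracket -> illegal
(2,0): flips 2 -> legal
(2,6): flips 2 -> legal
(3,6): no bracket -> illegal
(4,0): flips 3 -> legal
(4,5): flips 1 -> legal
(5,0): flips 1 -> legal
(5,1): flips 2 -> legal
(5,2): flips 2 -> legal
(5,3): flips 2 -> legal
(5,4): flips 1 -> legal

Answer: (0,5) (0,6) (1,0) (1,1) (1,2) (1,4) (2,0) (2,6) (4,0) (4,5) (5,0) (5,1) (5,2) (5,3) (5,4)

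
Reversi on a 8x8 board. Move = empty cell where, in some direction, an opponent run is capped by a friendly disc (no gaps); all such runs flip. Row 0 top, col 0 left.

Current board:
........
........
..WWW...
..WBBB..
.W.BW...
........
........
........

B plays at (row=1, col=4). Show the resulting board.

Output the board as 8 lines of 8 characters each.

Place B at (1,4); scan 8 dirs for brackets.
Dir NW: first cell '.' (not opp) -> no flip
Dir N: first cell '.' (not opp) -> no flip
Dir NE: first cell '.' (not opp) -> no flip
Dir W: first cell '.' (not opp) -> no flip
Dir E: first cell '.' (not opp) -> no flip
Dir SW: opp run (2,3) (3,2) (4,1), next='.' -> no flip
Dir S: opp run (2,4) capped by B -> flip
Dir SE: first cell '.' (not opp) -> no flip
All flips: (2,4)

Answer: ........
....B...
..WWB...
..WBBB..
.W.BW...
........
........
........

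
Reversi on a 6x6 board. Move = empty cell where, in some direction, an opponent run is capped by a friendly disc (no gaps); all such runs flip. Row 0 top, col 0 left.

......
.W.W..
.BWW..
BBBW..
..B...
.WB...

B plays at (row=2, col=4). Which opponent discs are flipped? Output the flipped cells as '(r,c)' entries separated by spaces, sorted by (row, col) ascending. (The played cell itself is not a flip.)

Dir NW: opp run (1,3), next='.' -> no flip
Dir N: first cell '.' (not opp) -> no flip
Dir NE: first cell '.' (not opp) -> no flip
Dir W: opp run (2,3) (2,2) capped by B -> flip
Dir E: first cell '.' (not opp) -> no flip
Dir SW: opp run (3,3) capped by B -> flip
Dir S: first cell '.' (not opp) -> no flip
Dir SE: first cell '.' (not opp) -> no flip

Answer: (2,2) (2,3) (3,3)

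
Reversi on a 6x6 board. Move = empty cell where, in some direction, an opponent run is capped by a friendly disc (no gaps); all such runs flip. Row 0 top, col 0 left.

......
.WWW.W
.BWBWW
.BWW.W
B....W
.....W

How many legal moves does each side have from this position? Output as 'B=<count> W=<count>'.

Answer: B=6 W=6

Derivation:
-- B to move --
(0,0): no bracket -> illegal
(0,1): flips 2 -> legal
(0,2): no bracket -> illegal
(0,3): flips 2 -> legal
(0,4): flips 2 -> legal
(0,5): no bracket -> illegal
(1,0): no bracket -> illegal
(1,4): no bracket -> illegal
(2,0): no bracket -> illegal
(3,4): flips 2 -> legal
(4,1): flips 1 -> legal
(4,2): no bracket -> illegal
(4,3): flips 2 -> legal
(4,4): no bracket -> illegal
(5,4): no bracket -> illegal
B mobility = 6
-- W to move --
(1,0): flips 1 -> legal
(1,4): flips 1 -> legal
(2,0): flips 1 -> legal
(3,0): flips 2 -> legal
(3,4): flips 1 -> legal
(4,1): flips 2 -> legal
(4,2): no bracket -> illegal
(5,0): no bracket -> illegal
(5,1): no bracket -> illegal
W mobility = 6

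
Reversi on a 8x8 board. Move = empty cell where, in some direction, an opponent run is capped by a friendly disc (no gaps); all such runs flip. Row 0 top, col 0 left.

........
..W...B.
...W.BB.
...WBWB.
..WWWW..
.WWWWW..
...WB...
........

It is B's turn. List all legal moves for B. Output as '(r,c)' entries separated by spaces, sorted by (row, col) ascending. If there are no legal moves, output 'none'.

(0,1): flips 2 -> legal
(0,2): no bracket -> illegal
(0,3): no bracket -> illegal
(1,1): no bracket -> illegal
(1,3): no bracket -> illegal
(1,4): no bracket -> illegal
(2,1): no bracket -> illegal
(2,2): no bracket -> illegal
(2,4): no bracket -> illegal
(3,1): flips 2 -> legal
(3,2): flips 1 -> legal
(4,0): no bracket -> illegal
(4,1): no bracket -> illegal
(4,6): flips 1 -> legal
(5,0): no bracket -> illegal
(5,6): flips 1 -> legal
(6,0): no bracket -> illegal
(6,1): flips 2 -> legal
(6,2): flips 4 -> legal
(6,5): flips 3 -> legal
(6,6): no bracket -> illegal
(7,2): flips 3 -> legal
(7,3): no bracket -> illegal
(7,4): no bracket -> illegal

Answer: (0,1) (3,1) (3,2) (4,6) (5,6) (6,1) (6,2) (6,5) (7,2)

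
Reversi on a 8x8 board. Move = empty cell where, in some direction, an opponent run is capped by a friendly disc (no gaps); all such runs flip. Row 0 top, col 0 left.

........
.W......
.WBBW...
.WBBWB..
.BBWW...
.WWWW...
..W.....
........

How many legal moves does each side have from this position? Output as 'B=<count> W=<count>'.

-- B to move --
(0,0): flips 1 -> legal
(0,1): flips 3 -> legal
(0,2): no bracket -> illegal
(1,0): flips 1 -> legal
(1,2): no bracket -> illegal
(1,3): flips 1 -> legal
(1,4): no bracket -> illegal
(1,5): flips 1 -> legal
(2,0): flips 2 -> legal
(2,5): flips 1 -> legal
(3,0): flips 1 -> legal
(4,0): flips 1 -> legal
(4,5): flips 3 -> legal
(5,0): no bracket -> illegal
(5,5): flips 1 -> legal
(6,0): flips 1 -> legal
(6,1): flips 1 -> legal
(6,3): flips 3 -> legal
(6,4): flips 1 -> legal
(6,5): flips 2 -> legal
(7,1): flips 3 -> legal
(7,2): flips 2 -> legal
(7,3): no bracket -> illegal
B mobility = 18
-- W to move --
(1,2): flips 4 -> legal
(1,3): flips 3 -> legal
(1,4): no bracket -> illegal
(2,5): no bracket -> illegal
(2,6): flips 1 -> legal
(3,0): flips 1 -> legal
(3,6): flips 1 -> legal
(4,0): flips 2 -> legal
(4,5): no bracket -> illegal
(4,6): flips 1 -> legal
(5,0): no bracket -> illegal
W mobility = 7

Answer: B=18 W=7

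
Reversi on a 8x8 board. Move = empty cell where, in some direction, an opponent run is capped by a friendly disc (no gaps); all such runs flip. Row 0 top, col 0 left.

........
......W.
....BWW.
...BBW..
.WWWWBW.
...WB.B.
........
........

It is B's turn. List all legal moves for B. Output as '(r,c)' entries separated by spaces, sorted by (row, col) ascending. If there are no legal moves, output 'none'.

Answer: (0,7) (1,5) (2,7) (3,2) (3,6) (4,0) (4,7) (5,1) (5,2) (5,5) (5,7) (6,3)

Derivation:
(0,5): no bracket -> illegal
(0,6): no bracket -> illegal
(0,7): flips 2 -> legal
(1,4): no bracket -> illegal
(1,5): flips 2 -> legal
(1,7): no bracket -> illegal
(2,7): flips 2 -> legal
(3,0): no bracket -> illegal
(3,1): no bracket -> illegal
(3,2): flips 1 -> legal
(3,6): flips 2 -> legal
(3,7): no bracket -> illegal
(4,0): flips 4 -> legal
(4,7): flips 1 -> legal
(5,0): no bracket -> illegal
(5,1): flips 1 -> legal
(5,2): flips 2 -> legal
(5,5): flips 1 -> legal
(5,7): flips 2 -> legal
(6,2): no bracket -> illegal
(6,3): flips 2 -> legal
(6,4): no bracket -> illegal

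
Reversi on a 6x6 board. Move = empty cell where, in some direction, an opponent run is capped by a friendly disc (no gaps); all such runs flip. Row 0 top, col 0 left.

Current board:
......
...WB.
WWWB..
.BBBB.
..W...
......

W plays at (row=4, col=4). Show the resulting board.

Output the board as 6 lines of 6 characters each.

Answer: ......
...WB.
WWWB..
.BBWB.
..W.W.
......

Derivation:
Place W at (4,4); scan 8 dirs for brackets.
Dir NW: opp run (3,3) capped by W -> flip
Dir N: opp run (3,4), next='.' -> no flip
Dir NE: first cell '.' (not opp) -> no flip
Dir W: first cell '.' (not opp) -> no flip
Dir E: first cell '.' (not opp) -> no flip
Dir SW: first cell '.' (not opp) -> no flip
Dir S: first cell '.' (not opp) -> no flip
Dir SE: first cell '.' (not opp) -> no flip
All flips: (3,3)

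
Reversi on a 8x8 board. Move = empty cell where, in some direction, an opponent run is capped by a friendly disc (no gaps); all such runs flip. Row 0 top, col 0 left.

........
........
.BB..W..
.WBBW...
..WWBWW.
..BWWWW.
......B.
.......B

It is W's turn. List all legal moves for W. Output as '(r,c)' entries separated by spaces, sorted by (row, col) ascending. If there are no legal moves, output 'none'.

(1,0): flips 2 -> legal
(1,1): flips 4 -> legal
(1,2): flips 2 -> legal
(1,3): flips 1 -> legal
(2,0): no bracket -> illegal
(2,3): flips 1 -> legal
(2,4): flips 1 -> legal
(3,0): no bracket -> illegal
(3,5): flips 1 -> legal
(4,1): no bracket -> illegal
(5,1): flips 1 -> legal
(5,7): no bracket -> illegal
(6,1): flips 1 -> legal
(6,2): flips 1 -> legal
(6,3): no bracket -> illegal
(6,5): no bracket -> illegal
(6,7): no bracket -> illegal
(7,5): no bracket -> illegal
(7,6): flips 1 -> legal

Answer: (1,0) (1,1) (1,2) (1,3) (2,3) (2,4) (3,5) (5,1) (6,1) (6,2) (7,6)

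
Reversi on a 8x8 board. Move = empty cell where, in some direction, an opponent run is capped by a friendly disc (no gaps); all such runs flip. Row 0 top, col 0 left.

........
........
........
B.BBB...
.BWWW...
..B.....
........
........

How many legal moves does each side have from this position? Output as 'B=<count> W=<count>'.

-- B to move --
(3,1): no bracket -> illegal
(3,5): no bracket -> illegal
(4,5): flips 3 -> legal
(5,1): flips 1 -> legal
(5,3): flips 1 -> legal
(5,4): flips 2 -> legal
(5,5): flips 1 -> legal
B mobility = 5
-- W to move --
(2,0): no bracket -> illegal
(2,1): flips 1 -> legal
(2,2): flips 2 -> legal
(2,3): flips 1 -> legal
(2,4): flips 2 -> legal
(2,5): flips 1 -> legal
(3,1): no bracket -> illegal
(3,5): no bracket -> illegal
(4,0): flips 1 -> legal
(4,5): no bracket -> illegal
(5,0): no bracket -> illegal
(5,1): no bracket -> illegal
(5,3): no bracket -> illegal
(6,1): flips 1 -> legal
(6,2): flips 1 -> legal
(6,3): no bracket -> illegal
W mobility = 8

Answer: B=5 W=8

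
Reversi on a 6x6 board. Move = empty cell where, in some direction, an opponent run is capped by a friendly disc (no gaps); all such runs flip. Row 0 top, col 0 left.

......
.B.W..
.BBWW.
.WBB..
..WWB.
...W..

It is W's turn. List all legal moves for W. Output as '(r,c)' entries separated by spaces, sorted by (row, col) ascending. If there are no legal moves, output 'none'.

Answer: (0,1) (1,0) (1,2) (2,0) (3,4) (3,5) (4,1) (4,5)

Derivation:
(0,0): no bracket -> illegal
(0,1): flips 2 -> legal
(0,2): no bracket -> illegal
(1,0): flips 2 -> legal
(1,2): flips 2 -> legal
(2,0): flips 2 -> legal
(3,0): no bracket -> illegal
(3,4): flips 2 -> legal
(3,5): flips 1 -> legal
(4,1): flips 1 -> legal
(4,5): flips 1 -> legal
(5,4): no bracket -> illegal
(5,5): no bracket -> illegal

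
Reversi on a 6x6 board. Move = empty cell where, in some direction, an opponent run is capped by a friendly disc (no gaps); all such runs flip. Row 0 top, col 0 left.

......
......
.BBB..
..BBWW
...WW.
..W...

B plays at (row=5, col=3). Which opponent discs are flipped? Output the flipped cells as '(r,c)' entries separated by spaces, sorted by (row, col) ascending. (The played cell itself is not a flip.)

Dir NW: first cell '.' (not opp) -> no flip
Dir N: opp run (4,3) capped by B -> flip
Dir NE: opp run (4,4) (3,5), next=edge -> no flip
Dir W: opp run (5,2), next='.' -> no flip
Dir E: first cell '.' (not opp) -> no flip
Dir SW: edge -> no flip
Dir S: edge -> no flip
Dir SE: edge -> no flip

Answer: (4,3)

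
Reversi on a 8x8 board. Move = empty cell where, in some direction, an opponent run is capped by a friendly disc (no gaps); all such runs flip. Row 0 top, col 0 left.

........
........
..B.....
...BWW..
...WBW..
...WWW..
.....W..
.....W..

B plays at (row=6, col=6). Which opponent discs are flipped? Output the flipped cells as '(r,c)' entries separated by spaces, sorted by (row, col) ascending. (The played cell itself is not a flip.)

Answer: (5,5)

Derivation:
Dir NW: opp run (5,5) capped by B -> flip
Dir N: first cell '.' (not opp) -> no flip
Dir NE: first cell '.' (not opp) -> no flip
Dir W: opp run (6,5), next='.' -> no flip
Dir E: first cell '.' (not opp) -> no flip
Dir SW: opp run (7,5), next=edge -> no flip
Dir S: first cell '.' (not opp) -> no flip
Dir SE: first cell '.' (not opp) -> no flip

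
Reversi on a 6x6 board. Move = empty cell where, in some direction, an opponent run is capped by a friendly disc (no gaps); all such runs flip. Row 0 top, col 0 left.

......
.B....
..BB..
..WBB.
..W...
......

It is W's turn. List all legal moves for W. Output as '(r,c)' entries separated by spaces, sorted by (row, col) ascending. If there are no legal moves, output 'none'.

(0,0): no bracket -> illegal
(0,1): no bracket -> illegal
(0,2): no bracket -> illegal
(1,0): no bracket -> illegal
(1,2): flips 1 -> legal
(1,3): no bracket -> illegal
(1,4): flips 1 -> legal
(2,0): no bracket -> illegal
(2,1): no bracket -> illegal
(2,4): flips 1 -> legal
(2,5): no bracket -> illegal
(3,1): no bracket -> illegal
(3,5): flips 2 -> legal
(4,3): no bracket -> illegal
(4,4): no bracket -> illegal
(4,5): no bracket -> illegal

Answer: (1,2) (1,4) (2,4) (3,5)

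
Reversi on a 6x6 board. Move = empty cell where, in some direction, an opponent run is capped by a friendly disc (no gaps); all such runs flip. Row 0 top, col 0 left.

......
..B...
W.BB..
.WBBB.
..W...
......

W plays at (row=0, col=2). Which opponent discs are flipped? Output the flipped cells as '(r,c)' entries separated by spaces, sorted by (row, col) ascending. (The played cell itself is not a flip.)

Dir NW: edge -> no flip
Dir N: edge -> no flip
Dir NE: edge -> no flip
Dir W: first cell '.' (not opp) -> no flip
Dir E: first cell '.' (not opp) -> no flip
Dir SW: first cell '.' (not opp) -> no flip
Dir S: opp run (1,2) (2,2) (3,2) capped by W -> flip
Dir SE: first cell '.' (not opp) -> no flip

Answer: (1,2) (2,2) (3,2)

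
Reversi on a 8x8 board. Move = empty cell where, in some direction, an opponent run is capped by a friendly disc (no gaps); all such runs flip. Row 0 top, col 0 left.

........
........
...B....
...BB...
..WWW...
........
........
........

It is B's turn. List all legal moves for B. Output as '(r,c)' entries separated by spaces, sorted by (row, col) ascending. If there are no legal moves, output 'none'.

Answer: (5,1) (5,2) (5,3) (5,4) (5,5)

Derivation:
(3,1): no bracket -> illegal
(3,2): no bracket -> illegal
(3,5): no bracket -> illegal
(4,1): no bracket -> illegal
(4,5): no bracket -> illegal
(5,1): flips 1 -> legal
(5,2): flips 1 -> legal
(5,3): flips 1 -> legal
(5,4): flips 1 -> legal
(5,5): flips 1 -> legal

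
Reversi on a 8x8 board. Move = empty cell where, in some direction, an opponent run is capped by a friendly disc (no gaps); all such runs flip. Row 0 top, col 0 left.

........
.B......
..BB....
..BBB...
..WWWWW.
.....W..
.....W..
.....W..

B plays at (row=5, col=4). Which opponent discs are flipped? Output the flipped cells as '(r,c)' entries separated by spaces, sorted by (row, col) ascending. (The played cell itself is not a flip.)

Dir NW: opp run (4,3) capped by B -> flip
Dir N: opp run (4,4) capped by B -> flip
Dir NE: opp run (4,5), next='.' -> no flip
Dir W: first cell '.' (not opp) -> no flip
Dir E: opp run (5,5), next='.' -> no flip
Dir SW: first cell '.' (not opp) -> no flip
Dir S: first cell '.' (not opp) -> no flip
Dir SE: opp run (6,5), next='.' -> no flip

Answer: (4,3) (4,4)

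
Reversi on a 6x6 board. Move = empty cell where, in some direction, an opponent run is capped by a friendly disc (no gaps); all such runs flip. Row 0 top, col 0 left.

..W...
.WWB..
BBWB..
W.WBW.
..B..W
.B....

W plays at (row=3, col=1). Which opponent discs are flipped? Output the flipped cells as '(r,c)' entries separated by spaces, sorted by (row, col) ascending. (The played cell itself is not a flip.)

Answer: (2,1)

Derivation:
Dir NW: opp run (2,0), next=edge -> no flip
Dir N: opp run (2,1) capped by W -> flip
Dir NE: first cell 'W' (not opp) -> no flip
Dir W: first cell 'W' (not opp) -> no flip
Dir E: first cell 'W' (not opp) -> no flip
Dir SW: first cell '.' (not opp) -> no flip
Dir S: first cell '.' (not opp) -> no flip
Dir SE: opp run (4,2), next='.' -> no flip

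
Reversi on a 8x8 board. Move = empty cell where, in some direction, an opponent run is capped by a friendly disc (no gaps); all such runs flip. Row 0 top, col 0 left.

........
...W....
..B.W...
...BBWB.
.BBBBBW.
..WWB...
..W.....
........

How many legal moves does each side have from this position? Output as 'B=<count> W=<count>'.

-- B to move --
(0,2): no bracket -> illegal
(0,3): no bracket -> illegal
(0,4): flips 1 -> legal
(1,2): no bracket -> illegal
(1,4): flips 1 -> legal
(1,5): flips 1 -> legal
(2,3): no bracket -> illegal
(2,5): flips 1 -> legal
(2,6): flips 1 -> legal
(3,7): no bracket -> illegal
(4,7): flips 1 -> legal
(5,1): flips 2 -> legal
(5,5): no bracket -> illegal
(5,6): flips 1 -> legal
(5,7): no bracket -> illegal
(6,1): flips 1 -> legal
(6,3): flips 2 -> legal
(6,4): flips 1 -> legal
(7,1): flips 2 -> legal
(7,2): flips 2 -> legal
(7,3): no bracket -> illegal
B mobility = 13
-- W to move --
(1,1): no bracket -> illegal
(1,2): no bracket -> illegal
(2,1): no bracket -> illegal
(2,3): flips 2 -> legal
(2,5): flips 2 -> legal
(2,6): flips 1 -> legal
(2,7): no bracket -> illegal
(3,0): flips 1 -> legal
(3,1): flips 2 -> legal
(3,2): flips 3 -> legal
(3,7): flips 1 -> legal
(4,0): flips 5 -> legal
(4,7): no bracket -> illegal
(5,0): no bracket -> illegal
(5,1): flips 2 -> legal
(5,5): flips 2 -> legal
(5,6): no bracket -> illegal
(6,3): no bracket -> illegal
(6,4): flips 3 -> legal
(6,5): no bracket -> illegal
W mobility = 11

Answer: B=13 W=11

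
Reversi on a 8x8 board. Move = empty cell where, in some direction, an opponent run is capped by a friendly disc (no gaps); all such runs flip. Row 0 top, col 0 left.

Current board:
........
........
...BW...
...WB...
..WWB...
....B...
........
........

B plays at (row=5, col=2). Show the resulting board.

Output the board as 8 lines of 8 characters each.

Answer: ........
........
...BW...
...WB...
..WBB...
..B.B...
........
........

Derivation:
Place B at (5,2); scan 8 dirs for brackets.
Dir NW: first cell '.' (not opp) -> no flip
Dir N: opp run (4,2), next='.' -> no flip
Dir NE: opp run (4,3) capped by B -> flip
Dir W: first cell '.' (not opp) -> no flip
Dir E: first cell '.' (not opp) -> no flip
Dir SW: first cell '.' (not opp) -> no flip
Dir S: first cell '.' (not opp) -> no flip
Dir SE: first cell '.' (not opp) -> no flip
All flips: (4,3)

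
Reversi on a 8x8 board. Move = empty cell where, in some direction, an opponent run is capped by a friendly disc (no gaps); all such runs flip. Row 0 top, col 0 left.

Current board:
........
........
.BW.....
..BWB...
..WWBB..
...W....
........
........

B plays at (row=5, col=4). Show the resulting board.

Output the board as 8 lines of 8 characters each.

Place B at (5,4); scan 8 dirs for brackets.
Dir NW: opp run (4,3) capped by B -> flip
Dir N: first cell 'B' (not opp) -> no flip
Dir NE: first cell 'B' (not opp) -> no flip
Dir W: opp run (5,3), next='.' -> no flip
Dir E: first cell '.' (not opp) -> no flip
Dir SW: first cell '.' (not opp) -> no flip
Dir S: first cell '.' (not opp) -> no flip
Dir SE: first cell '.' (not opp) -> no flip
All flips: (4,3)

Answer: ........
........
.BW.....
..BWB...
..WBBB..
...WB...
........
........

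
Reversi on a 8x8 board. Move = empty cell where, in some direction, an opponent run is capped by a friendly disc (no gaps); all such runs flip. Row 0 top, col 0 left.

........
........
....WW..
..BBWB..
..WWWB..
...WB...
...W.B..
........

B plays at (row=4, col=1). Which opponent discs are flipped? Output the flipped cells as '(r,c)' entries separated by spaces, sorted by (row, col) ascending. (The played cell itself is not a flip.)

Answer: (4,2) (4,3) (4,4)

Derivation:
Dir NW: first cell '.' (not opp) -> no flip
Dir N: first cell '.' (not opp) -> no flip
Dir NE: first cell 'B' (not opp) -> no flip
Dir W: first cell '.' (not opp) -> no flip
Dir E: opp run (4,2) (4,3) (4,4) capped by B -> flip
Dir SW: first cell '.' (not opp) -> no flip
Dir S: first cell '.' (not opp) -> no flip
Dir SE: first cell '.' (not opp) -> no flip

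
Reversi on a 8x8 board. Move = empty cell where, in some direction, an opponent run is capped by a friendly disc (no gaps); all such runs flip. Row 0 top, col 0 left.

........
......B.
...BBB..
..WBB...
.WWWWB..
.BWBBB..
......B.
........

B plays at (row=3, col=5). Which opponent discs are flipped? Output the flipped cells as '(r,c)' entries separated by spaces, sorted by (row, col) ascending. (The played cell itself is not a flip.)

Dir NW: first cell 'B' (not opp) -> no flip
Dir N: first cell 'B' (not opp) -> no flip
Dir NE: first cell '.' (not opp) -> no flip
Dir W: first cell 'B' (not opp) -> no flip
Dir E: first cell '.' (not opp) -> no flip
Dir SW: opp run (4,4) capped by B -> flip
Dir S: first cell 'B' (not opp) -> no flip
Dir SE: first cell '.' (not opp) -> no flip

Answer: (4,4)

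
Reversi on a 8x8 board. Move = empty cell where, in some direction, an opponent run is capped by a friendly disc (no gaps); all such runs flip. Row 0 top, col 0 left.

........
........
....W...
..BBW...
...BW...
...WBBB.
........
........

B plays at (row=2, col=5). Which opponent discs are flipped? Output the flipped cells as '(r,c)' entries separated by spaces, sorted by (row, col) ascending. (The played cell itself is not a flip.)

Answer: (3,4)

Derivation:
Dir NW: first cell '.' (not opp) -> no flip
Dir N: first cell '.' (not opp) -> no flip
Dir NE: first cell '.' (not opp) -> no flip
Dir W: opp run (2,4), next='.' -> no flip
Dir E: first cell '.' (not opp) -> no flip
Dir SW: opp run (3,4) capped by B -> flip
Dir S: first cell '.' (not opp) -> no flip
Dir SE: first cell '.' (not opp) -> no flip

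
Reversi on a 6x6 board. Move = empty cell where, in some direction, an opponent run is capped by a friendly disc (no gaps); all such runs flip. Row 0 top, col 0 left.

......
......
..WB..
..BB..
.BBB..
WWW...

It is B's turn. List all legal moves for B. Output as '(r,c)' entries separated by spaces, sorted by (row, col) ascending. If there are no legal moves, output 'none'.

Answer: (1,1) (1,2) (2,1)

Derivation:
(1,1): flips 1 -> legal
(1,2): flips 1 -> legal
(1,3): no bracket -> illegal
(2,1): flips 1 -> legal
(3,1): no bracket -> illegal
(4,0): no bracket -> illegal
(5,3): no bracket -> illegal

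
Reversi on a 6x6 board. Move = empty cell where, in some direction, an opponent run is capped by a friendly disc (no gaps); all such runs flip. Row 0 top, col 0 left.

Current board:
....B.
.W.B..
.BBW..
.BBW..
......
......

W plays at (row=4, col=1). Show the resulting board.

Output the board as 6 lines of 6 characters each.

Place W at (4,1); scan 8 dirs for brackets.
Dir NW: first cell '.' (not opp) -> no flip
Dir N: opp run (3,1) (2,1) capped by W -> flip
Dir NE: opp run (3,2) capped by W -> flip
Dir W: first cell '.' (not opp) -> no flip
Dir E: first cell '.' (not opp) -> no flip
Dir SW: first cell '.' (not opp) -> no flip
Dir S: first cell '.' (not opp) -> no flip
Dir SE: first cell '.' (not opp) -> no flip
All flips: (2,1) (3,1) (3,2)

Answer: ....B.
.W.B..
.WBW..
.WWW..
.W....
......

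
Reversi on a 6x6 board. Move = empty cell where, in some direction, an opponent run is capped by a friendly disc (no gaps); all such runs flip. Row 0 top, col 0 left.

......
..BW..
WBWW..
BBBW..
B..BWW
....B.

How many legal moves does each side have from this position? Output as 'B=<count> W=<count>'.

-- B to move --
(0,2): no bracket -> illegal
(0,3): flips 3 -> legal
(0,4): flips 2 -> legal
(1,0): flips 1 -> legal
(1,1): no bracket -> illegal
(1,4): flips 2 -> legal
(2,4): flips 2 -> legal
(3,4): flips 3 -> legal
(3,5): no bracket -> illegal
(4,2): no bracket -> illegal
(5,3): no bracket -> illegal
(5,5): no bracket -> illegal
B mobility = 6
-- W to move --
(0,1): flips 1 -> legal
(0,2): flips 1 -> legal
(0,3): no bracket -> illegal
(1,0): no bracket -> illegal
(1,1): flips 1 -> legal
(3,4): no bracket -> illegal
(4,1): flips 1 -> legal
(4,2): flips 3 -> legal
(5,0): flips 2 -> legal
(5,1): no bracket -> illegal
(5,2): no bracket -> illegal
(5,3): flips 1 -> legal
(5,5): no bracket -> illegal
W mobility = 7

Answer: B=6 W=7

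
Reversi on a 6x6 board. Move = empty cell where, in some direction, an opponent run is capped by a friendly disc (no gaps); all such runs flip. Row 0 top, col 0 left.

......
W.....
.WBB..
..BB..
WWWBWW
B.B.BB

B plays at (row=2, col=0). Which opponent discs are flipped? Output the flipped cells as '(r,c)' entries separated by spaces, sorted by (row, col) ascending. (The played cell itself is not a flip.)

Answer: (2,1)

Derivation:
Dir NW: edge -> no flip
Dir N: opp run (1,0), next='.' -> no flip
Dir NE: first cell '.' (not opp) -> no flip
Dir W: edge -> no flip
Dir E: opp run (2,1) capped by B -> flip
Dir SW: edge -> no flip
Dir S: first cell '.' (not opp) -> no flip
Dir SE: first cell '.' (not opp) -> no flip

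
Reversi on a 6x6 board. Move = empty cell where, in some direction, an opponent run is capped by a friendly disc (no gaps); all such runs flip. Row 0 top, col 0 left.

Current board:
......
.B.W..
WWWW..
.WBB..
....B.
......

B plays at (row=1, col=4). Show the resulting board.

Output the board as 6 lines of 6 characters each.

Answer: ......
.B.WB.
WWWB..
.WBB..
....B.
......

Derivation:
Place B at (1,4); scan 8 dirs for brackets.
Dir NW: first cell '.' (not opp) -> no flip
Dir N: first cell '.' (not opp) -> no flip
Dir NE: first cell '.' (not opp) -> no flip
Dir W: opp run (1,3), next='.' -> no flip
Dir E: first cell '.' (not opp) -> no flip
Dir SW: opp run (2,3) capped by B -> flip
Dir S: first cell '.' (not opp) -> no flip
Dir SE: first cell '.' (not opp) -> no flip
All flips: (2,3)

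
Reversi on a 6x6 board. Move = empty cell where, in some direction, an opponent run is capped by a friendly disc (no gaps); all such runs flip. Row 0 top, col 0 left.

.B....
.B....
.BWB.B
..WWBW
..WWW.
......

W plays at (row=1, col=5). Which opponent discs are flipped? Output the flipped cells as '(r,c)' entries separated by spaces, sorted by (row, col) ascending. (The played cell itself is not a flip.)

Answer: (2,5)

Derivation:
Dir NW: first cell '.' (not opp) -> no flip
Dir N: first cell '.' (not opp) -> no flip
Dir NE: edge -> no flip
Dir W: first cell '.' (not opp) -> no flip
Dir E: edge -> no flip
Dir SW: first cell '.' (not opp) -> no flip
Dir S: opp run (2,5) capped by W -> flip
Dir SE: edge -> no flip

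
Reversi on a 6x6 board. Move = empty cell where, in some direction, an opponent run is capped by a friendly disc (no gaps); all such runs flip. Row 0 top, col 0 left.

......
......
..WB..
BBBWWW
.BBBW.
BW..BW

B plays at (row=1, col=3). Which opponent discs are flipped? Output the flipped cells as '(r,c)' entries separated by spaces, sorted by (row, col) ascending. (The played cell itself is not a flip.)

Dir NW: first cell '.' (not opp) -> no flip
Dir N: first cell '.' (not opp) -> no flip
Dir NE: first cell '.' (not opp) -> no flip
Dir W: first cell '.' (not opp) -> no flip
Dir E: first cell '.' (not opp) -> no flip
Dir SW: opp run (2,2) capped by B -> flip
Dir S: first cell 'B' (not opp) -> no flip
Dir SE: first cell '.' (not opp) -> no flip

Answer: (2,2)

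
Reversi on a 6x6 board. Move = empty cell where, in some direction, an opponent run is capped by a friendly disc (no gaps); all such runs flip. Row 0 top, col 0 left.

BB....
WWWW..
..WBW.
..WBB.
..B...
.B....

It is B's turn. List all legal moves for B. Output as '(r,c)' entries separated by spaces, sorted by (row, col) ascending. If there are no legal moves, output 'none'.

Answer: (0,2) (0,3) (1,4) (1,5) (2,0) (2,1) (2,5) (3,1) (4,1)

Derivation:
(0,2): flips 3 -> legal
(0,3): flips 1 -> legal
(0,4): no bracket -> illegal
(1,4): flips 1 -> legal
(1,5): flips 1 -> legal
(2,0): flips 1 -> legal
(2,1): flips 2 -> legal
(2,5): flips 1 -> legal
(3,1): flips 1 -> legal
(3,5): no bracket -> illegal
(4,1): flips 1 -> legal
(4,3): no bracket -> illegal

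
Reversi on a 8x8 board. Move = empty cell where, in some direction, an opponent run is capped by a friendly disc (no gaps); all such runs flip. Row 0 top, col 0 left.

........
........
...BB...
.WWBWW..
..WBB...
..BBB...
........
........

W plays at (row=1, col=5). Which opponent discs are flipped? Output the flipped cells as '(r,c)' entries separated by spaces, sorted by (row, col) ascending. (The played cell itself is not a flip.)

Dir NW: first cell '.' (not opp) -> no flip
Dir N: first cell '.' (not opp) -> no flip
Dir NE: first cell '.' (not opp) -> no flip
Dir W: first cell '.' (not opp) -> no flip
Dir E: first cell '.' (not opp) -> no flip
Dir SW: opp run (2,4) (3,3) capped by W -> flip
Dir S: first cell '.' (not opp) -> no flip
Dir SE: first cell '.' (not opp) -> no flip

Answer: (2,4) (3,3)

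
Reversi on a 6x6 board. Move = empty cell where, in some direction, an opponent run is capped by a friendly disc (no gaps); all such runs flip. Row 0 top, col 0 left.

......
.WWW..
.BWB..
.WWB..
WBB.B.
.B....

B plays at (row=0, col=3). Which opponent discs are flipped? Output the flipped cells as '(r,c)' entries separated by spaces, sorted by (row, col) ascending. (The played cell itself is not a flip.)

Answer: (1,2) (1,3)

Derivation:
Dir NW: edge -> no flip
Dir N: edge -> no flip
Dir NE: edge -> no flip
Dir W: first cell '.' (not opp) -> no flip
Dir E: first cell '.' (not opp) -> no flip
Dir SW: opp run (1,2) capped by B -> flip
Dir S: opp run (1,3) capped by B -> flip
Dir SE: first cell '.' (not opp) -> no flip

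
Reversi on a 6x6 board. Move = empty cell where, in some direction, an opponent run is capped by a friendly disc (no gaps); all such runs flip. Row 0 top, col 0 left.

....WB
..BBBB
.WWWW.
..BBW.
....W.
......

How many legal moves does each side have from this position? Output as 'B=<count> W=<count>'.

-- B to move --
(0,3): flips 1 -> legal
(1,0): flips 1 -> legal
(1,1): flips 1 -> legal
(2,0): no bracket -> illegal
(2,5): no bracket -> illegal
(3,0): flips 1 -> legal
(3,1): flips 1 -> legal
(3,5): flips 2 -> legal
(4,3): no bracket -> illegal
(4,5): flips 2 -> legal
(5,3): no bracket -> illegal
(5,4): flips 3 -> legal
(5,5): flips 1 -> legal
B mobility = 9
-- W to move --
(0,1): flips 1 -> legal
(0,2): flips 2 -> legal
(0,3): flips 2 -> legal
(1,1): no bracket -> illegal
(2,5): no bracket -> illegal
(3,1): flips 2 -> legal
(4,1): flips 1 -> legal
(4,2): flips 2 -> legal
(4,3): flips 2 -> legal
W mobility = 7

Answer: B=9 W=7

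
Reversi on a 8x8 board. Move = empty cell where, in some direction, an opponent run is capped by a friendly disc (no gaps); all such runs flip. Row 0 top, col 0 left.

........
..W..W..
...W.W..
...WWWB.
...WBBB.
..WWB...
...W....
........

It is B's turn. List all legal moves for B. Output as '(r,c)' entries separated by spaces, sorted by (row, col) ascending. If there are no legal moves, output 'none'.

Answer: (0,1) (0,5) (1,4) (2,2) (2,4) (2,6) (3,2) (4,2) (5,1) (6,2) (7,2)

Derivation:
(0,1): flips 3 -> legal
(0,2): no bracket -> illegal
(0,3): no bracket -> illegal
(0,4): no bracket -> illegal
(0,5): flips 3 -> legal
(0,6): no bracket -> illegal
(1,1): no bracket -> illegal
(1,3): no bracket -> illegal
(1,4): flips 1 -> legal
(1,6): no bracket -> illegal
(2,1): no bracket -> illegal
(2,2): flips 1 -> legal
(2,4): flips 2 -> legal
(2,6): flips 1 -> legal
(3,2): flips 4 -> legal
(4,1): no bracket -> illegal
(4,2): flips 1 -> legal
(5,1): flips 2 -> legal
(6,1): no bracket -> illegal
(6,2): flips 1 -> legal
(6,4): no bracket -> illegal
(7,2): flips 1 -> legal
(7,3): no bracket -> illegal
(7,4): no bracket -> illegal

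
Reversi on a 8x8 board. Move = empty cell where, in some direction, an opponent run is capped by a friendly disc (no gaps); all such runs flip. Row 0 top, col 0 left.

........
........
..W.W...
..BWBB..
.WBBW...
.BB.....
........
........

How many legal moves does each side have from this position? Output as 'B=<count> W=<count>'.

Answer: B=12 W=10

Derivation:
-- B to move --
(1,1): no bracket -> illegal
(1,2): flips 1 -> legal
(1,3): flips 1 -> legal
(1,4): flips 1 -> legal
(1,5): flips 2 -> legal
(2,1): no bracket -> illegal
(2,3): flips 1 -> legal
(2,5): no bracket -> illegal
(3,0): flips 1 -> legal
(3,1): flips 1 -> legal
(4,0): flips 1 -> legal
(4,5): flips 1 -> legal
(5,0): flips 1 -> legal
(5,3): flips 1 -> legal
(5,4): flips 1 -> legal
(5,5): no bracket -> illegal
B mobility = 12
-- W to move --
(2,1): no bracket -> illegal
(2,3): flips 1 -> legal
(2,5): no bracket -> illegal
(2,6): flips 1 -> legal
(3,1): flips 1 -> legal
(3,6): flips 2 -> legal
(4,0): no bracket -> illegal
(4,5): no bracket -> illegal
(4,6): flips 1 -> legal
(5,0): no bracket -> illegal
(5,3): flips 1 -> legal
(5,4): no bracket -> illegal
(6,0): flips 2 -> legal
(6,1): flips 1 -> legal
(6,2): flips 3 -> legal
(6,3): flips 1 -> legal
W mobility = 10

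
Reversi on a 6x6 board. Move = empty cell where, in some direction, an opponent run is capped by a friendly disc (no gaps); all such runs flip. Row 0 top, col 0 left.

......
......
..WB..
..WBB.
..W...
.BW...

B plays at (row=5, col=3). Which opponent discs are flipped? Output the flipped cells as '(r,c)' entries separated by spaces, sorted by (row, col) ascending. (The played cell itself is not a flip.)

Dir NW: opp run (4,2), next='.' -> no flip
Dir N: first cell '.' (not opp) -> no flip
Dir NE: first cell '.' (not opp) -> no flip
Dir W: opp run (5,2) capped by B -> flip
Dir E: first cell '.' (not opp) -> no flip
Dir SW: edge -> no flip
Dir S: edge -> no flip
Dir SE: edge -> no flip

Answer: (5,2)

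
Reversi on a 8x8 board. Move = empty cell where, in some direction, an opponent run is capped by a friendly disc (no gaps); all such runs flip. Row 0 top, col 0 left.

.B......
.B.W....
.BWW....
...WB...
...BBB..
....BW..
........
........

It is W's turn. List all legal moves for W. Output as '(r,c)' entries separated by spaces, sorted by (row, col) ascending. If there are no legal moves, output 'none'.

Answer: (0,0) (2,0) (3,5) (5,3) (5,6)

Derivation:
(0,0): flips 1 -> legal
(0,2): no bracket -> illegal
(1,0): no bracket -> illegal
(1,2): no bracket -> illegal
(2,0): flips 1 -> legal
(2,4): no bracket -> illegal
(2,5): no bracket -> illegal
(3,0): no bracket -> illegal
(3,1): no bracket -> illegal
(3,2): no bracket -> illegal
(3,5): flips 2 -> legal
(3,6): no bracket -> illegal
(4,2): no bracket -> illegal
(4,6): no bracket -> illegal
(5,2): no bracket -> illegal
(5,3): flips 2 -> legal
(5,6): flips 2 -> legal
(6,3): no bracket -> illegal
(6,4): no bracket -> illegal
(6,5): no bracket -> illegal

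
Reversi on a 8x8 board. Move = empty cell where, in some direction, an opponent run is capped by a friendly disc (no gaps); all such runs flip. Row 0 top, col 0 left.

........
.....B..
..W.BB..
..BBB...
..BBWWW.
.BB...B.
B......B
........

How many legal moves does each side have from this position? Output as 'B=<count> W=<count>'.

-- B to move --
(1,1): flips 1 -> legal
(1,2): flips 1 -> legal
(1,3): no bracket -> illegal
(2,1): no bracket -> illegal
(2,3): no bracket -> illegal
(3,1): no bracket -> illegal
(3,5): no bracket -> illegal
(3,6): flips 1 -> legal
(3,7): no bracket -> illegal
(4,7): flips 3 -> legal
(5,3): no bracket -> illegal
(5,4): flips 1 -> legal
(5,5): flips 1 -> legal
(5,7): no bracket -> illegal
B mobility = 6
-- W to move --
(0,4): no bracket -> illegal
(0,5): no bracket -> illegal
(0,6): no bracket -> illegal
(1,3): no bracket -> illegal
(1,4): flips 2 -> legal
(1,6): no bracket -> illegal
(2,1): no bracket -> illegal
(2,3): flips 1 -> legal
(2,6): no bracket -> illegal
(3,1): no bracket -> illegal
(3,5): no bracket -> illegal
(3,6): no bracket -> illegal
(4,0): no bracket -> illegal
(4,1): flips 2 -> legal
(4,7): no bracket -> illegal
(5,0): no bracket -> illegal
(5,3): no bracket -> illegal
(5,4): no bracket -> illegal
(5,5): no bracket -> illegal
(5,7): no bracket -> illegal
(6,1): no bracket -> illegal
(6,2): flips 3 -> legal
(6,3): no bracket -> illegal
(6,5): no bracket -> illegal
(6,6): flips 1 -> legal
(7,0): no bracket -> illegal
(7,1): no bracket -> illegal
(7,6): no bracket -> illegal
(7,7): no bracket -> illegal
W mobility = 5

Answer: B=6 W=5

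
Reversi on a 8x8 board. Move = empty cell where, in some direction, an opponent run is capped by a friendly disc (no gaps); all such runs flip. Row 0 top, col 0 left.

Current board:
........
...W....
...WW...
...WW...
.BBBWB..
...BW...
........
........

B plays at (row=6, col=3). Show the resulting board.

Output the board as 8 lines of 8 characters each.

Place B at (6,3); scan 8 dirs for brackets.
Dir NW: first cell '.' (not opp) -> no flip
Dir N: first cell 'B' (not opp) -> no flip
Dir NE: opp run (5,4) capped by B -> flip
Dir W: first cell '.' (not opp) -> no flip
Dir E: first cell '.' (not opp) -> no flip
Dir SW: first cell '.' (not opp) -> no flip
Dir S: first cell '.' (not opp) -> no flip
Dir SE: first cell '.' (not opp) -> no flip
All flips: (5,4)

Answer: ........
...W....
...WW...
...WW...
.BBBWB..
...BB...
...B....
........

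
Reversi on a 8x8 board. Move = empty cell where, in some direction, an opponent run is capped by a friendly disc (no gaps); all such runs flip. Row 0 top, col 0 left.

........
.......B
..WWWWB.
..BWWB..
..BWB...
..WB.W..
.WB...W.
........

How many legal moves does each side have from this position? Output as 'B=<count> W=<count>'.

-- B to move --
(1,1): flips 2 -> legal
(1,2): flips 1 -> legal
(1,3): flips 4 -> legal
(1,4): flips 3 -> legal
(1,5): flips 3 -> legal
(1,6): no bracket -> illegal
(2,1): flips 4 -> legal
(3,1): no bracket -> illegal
(3,6): no bracket -> illegal
(4,1): no bracket -> illegal
(4,5): no bracket -> illegal
(4,6): no bracket -> illegal
(5,0): no bracket -> illegal
(5,1): flips 1 -> legal
(5,4): flips 1 -> legal
(5,6): no bracket -> illegal
(5,7): no bracket -> illegal
(6,0): flips 1 -> legal
(6,3): no bracket -> illegal
(6,4): no bracket -> illegal
(6,5): no bracket -> illegal
(6,7): no bracket -> illegal
(7,0): no bracket -> illegal
(7,1): no bracket -> illegal
(7,2): no bracket -> illegal
(7,5): no bracket -> illegal
(7,6): no bracket -> illegal
(7,7): flips 2 -> legal
B mobility = 10
-- W to move --
(0,6): no bracket -> illegal
(0,7): no bracket -> illegal
(1,5): no bracket -> illegal
(1,6): no bracket -> illegal
(2,1): flips 1 -> legal
(2,7): flips 1 -> legal
(3,1): flips 1 -> legal
(3,6): flips 1 -> legal
(3,7): no bracket -> illegal
(4,1): flips 2 -> legal
(4,5): flips 2 -> legal
(4,6): flips 1 -> legal
(5,1): flips 1 -> legal
(5,4): flips 2 -> legal
(6,3): flips 2 -> legal
(6,4): no bracket -> illegal
(7,1): no bracket -> illegal
(7,2): flips 1 -> legal
(7,3): no bracket -> illegal
W mobility = 11

Answer: B=10 W=11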